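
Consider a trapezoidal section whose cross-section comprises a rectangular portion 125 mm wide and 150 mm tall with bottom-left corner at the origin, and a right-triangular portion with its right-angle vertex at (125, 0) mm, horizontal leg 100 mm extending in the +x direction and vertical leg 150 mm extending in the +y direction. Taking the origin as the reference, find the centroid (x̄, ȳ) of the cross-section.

x̄ = 89.88 mm, ȳ = 67.86 mm

Part | A | x̄ᵢ | ȳᵢ | A·x̄ᵢ | A·ȳᵢ
rectangular portion | 18750.00 | 62.50 | 75.00 | 1171875.00 | 1406250.00
triangular portion | 7500.00 | 158.33 | 50.00 | 1187500.00 | 375000.00
Σ | 26250.00 |  |  | 2359375.00 | 1781250.00
x̄ = 2359375.00 / 26250.00 = 89.88 mm
ȳ = 1781250.00 / 26250.00 = 67.86 mm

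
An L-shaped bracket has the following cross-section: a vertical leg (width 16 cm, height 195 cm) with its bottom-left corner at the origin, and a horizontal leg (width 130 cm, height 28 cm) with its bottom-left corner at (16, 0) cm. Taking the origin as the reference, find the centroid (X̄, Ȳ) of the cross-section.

X̄ = 47.31 cm, Ȳ = 52.54 cm

Part | A | x̄ᵢ | ȳᵢ | A·x̄ᵢ | A·ȳᵢ
vertical leg | 3120.00 | 8.00 | 97.50 | 24960.00 | 304200.00
horizontal leg | 3640.00 | 81.00 | 14.00 | 294840.00 | 50960.00
Σ | 6760.00 |  |  | 319800.00 | 355160.00
X̄ = 319800.00 / 6760.00 = 47.31 cm
Ȳ = 355160.00 / 6760.00 = 52.54 cm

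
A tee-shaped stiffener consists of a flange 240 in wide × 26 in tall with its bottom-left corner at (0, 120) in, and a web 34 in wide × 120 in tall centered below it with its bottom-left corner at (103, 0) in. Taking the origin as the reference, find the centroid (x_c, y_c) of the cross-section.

x_c = 120.00 in, y_c = 104.14 in

web: A = 34 × 120 = 4080.00, centroid at (120.00, 60.00).
flange: A = 240 × 26 = 6240.00, centroid at (120.00, 133.00).
ΣA = 10320.00 in², ΣAx_c = 1238400.00 in³, ΣAy_c = 1074720.00 in³.
x_c = 1238400.00/10320.00 = 120.00 in; y_c = 1074720.00/10320.00 = 104.14 in.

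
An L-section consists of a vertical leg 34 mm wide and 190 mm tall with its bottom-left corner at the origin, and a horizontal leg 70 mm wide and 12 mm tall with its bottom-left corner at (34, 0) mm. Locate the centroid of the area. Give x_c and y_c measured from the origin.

x_c = 22.98 mm, y_c = 84.76 mm

vertical leg: A = 34 × 190 = 6460.00, centroid at (17.00, 95.00).
horizontal leg: A = 70 × 12 = 840.00, centroid at (69.00, 6.00).
ΣA = 7300.00 mm², ΣAx_c = 167780.00 mm³, ΣAy_c = 618740.00 mm³.
x_c = 167780.00/7300.00 = 22.98 mm; y_c = 618740.00/7300.00 = 84.76 mm.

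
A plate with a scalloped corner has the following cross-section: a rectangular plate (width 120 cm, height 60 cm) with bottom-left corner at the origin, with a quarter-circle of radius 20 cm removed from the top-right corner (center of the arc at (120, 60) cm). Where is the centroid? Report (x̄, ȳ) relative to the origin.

x̄ = 57.65 cm, ȳ = 29.02 cm

plate: A = 120 × 60 = 7200.00, centroid at (60.00, 30.00).
removed quarter-circle: A = −¼π·20² = -314.16, centroid at (111.51, 51.51).
ΣA = 6885.84 cm²
ΣAx̄ = (7200.00)(60.00) + (-314.16)(111.51) = 396967.55 cm³
ΣAȳ = (7200.00)(30.00) + (-314.16)(51.51) = 199817.11 cm³
x̄ = 396967.55 / 6885.84 = 57.65 cm
ȳ = 199817.11 / 6885.84 = 29.02 cm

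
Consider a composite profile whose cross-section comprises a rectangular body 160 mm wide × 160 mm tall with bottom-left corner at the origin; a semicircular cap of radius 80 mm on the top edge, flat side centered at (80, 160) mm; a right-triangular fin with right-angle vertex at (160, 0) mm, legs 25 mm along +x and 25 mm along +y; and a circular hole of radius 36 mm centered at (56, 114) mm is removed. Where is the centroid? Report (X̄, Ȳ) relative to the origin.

X̄ = 83.93 mm, Ȳ = 110.88 mm

rectangular body: A = 160 × 160 = 25600.00, centroid at (80.00, 80.00).
semicircular top: A = ½π·80² = 10053.10, centroid at (80.00, 193.95).
triangular fin: A = ½·25·25 = 312.50, centroid at (168.33, 8.33).
hole: A = −π·36² = -4071.50, centroid at (56.00, 114.00).
ΣA = 31894.09 mm², ΣAX̄ = 2676847.66 mm³, ΣAȲ = 3536281.47 mm³.
X̄ = 2676847.66/31894.09 = 83.93 mm; Ȳ = 3536281.47/31894.09 = 110.88 mm.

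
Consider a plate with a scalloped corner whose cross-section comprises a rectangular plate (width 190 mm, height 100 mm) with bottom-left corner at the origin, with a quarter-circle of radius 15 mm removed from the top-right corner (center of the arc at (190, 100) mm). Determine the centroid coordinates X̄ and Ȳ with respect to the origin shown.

Part | A | x̄ᵢ | ȳᵢ | A·x̄ᵢ | A·ȳᵢ
plate | 19000.00 | 95.00 | 50.00 | 1805000.00 | 950000.00
removed quarter-circle | -176.71 | 183.63 | 93.63 | -32450.77 | -16546.46
Σ | 18823.29 |  |  | 1772549.23 | 933453.54
X̄ = 1772549.23 / 18823.29 = 94.17 mm
Ȳ = 933453.54 / 18823.29 = 49.59 mm

X̄ = 94.17 mm, Ȳ = 49.59 mm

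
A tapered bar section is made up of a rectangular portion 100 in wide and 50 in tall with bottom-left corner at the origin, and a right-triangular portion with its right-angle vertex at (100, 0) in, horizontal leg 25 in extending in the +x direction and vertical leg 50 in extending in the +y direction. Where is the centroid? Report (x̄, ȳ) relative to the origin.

x̄ = 56.48 in, ȳ = 24.07 in

Part | A | x̄ᵢ | ȳᵢ | A·x̄ᵢ | A·ȳᵢ
rectangular portion | 5000.00 | 50.00 | 25.00 | 250000.00 | 125000.00
triangular portion | 625.00 | 108.33 | 16.67 | 67708.33 | 10416.67
Σ | 5625.00 |  |  | 317708.33 | 135416.67
x̄ = 317708.33 / 5625.00 = 56.48 in
ȳ = 135416.67 / 5625.00 = 24.07 in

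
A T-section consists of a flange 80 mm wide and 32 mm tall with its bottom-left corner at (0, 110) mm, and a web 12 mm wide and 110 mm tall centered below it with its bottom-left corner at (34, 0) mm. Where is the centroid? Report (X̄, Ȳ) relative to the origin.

X̄ = 40.00 mm, Ȳ = 101.85 mm

web: A = 12 × 110 = 1320.00, centroid at (40.00, 55.00).
flange: A = 80 × 32 = 2560.00, centroid at (40.00, 126.00).
ΣA = 3880.00 mm², ΣAX̄ = 155200.00 mm³, ΣAȲ = 395160.00 mm³.
X̄ = 155200.00/3880.00 = 40.00 mm; Ȳ = 395160.00/3880.00 = 101.85 mm.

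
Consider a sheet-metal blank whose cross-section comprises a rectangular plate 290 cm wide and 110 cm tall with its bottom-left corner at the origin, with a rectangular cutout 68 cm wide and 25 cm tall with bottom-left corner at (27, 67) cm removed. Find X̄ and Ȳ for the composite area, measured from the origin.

Part | A | x̄ᵢ | ȳᵢ | A·x̄ᵢ | A·ȳᵢ
plate | 31900.00 | 145.00 | 55.00 | 4625500.00 | 1754500.00
hole | -1700.00 | 61.00 | 79.50 | -103700.00 | -135150.00
Σ | 30200.00 |  |  | 4521800.00 | 1619350.00
X̄ = 4521800.00 / 30200.00 = 149.73 cm
Ȳ = 1619350.00 / 30200.00 = 53.62 cm

X̄ = 149.73 cm, Ȳ = 53.62 cm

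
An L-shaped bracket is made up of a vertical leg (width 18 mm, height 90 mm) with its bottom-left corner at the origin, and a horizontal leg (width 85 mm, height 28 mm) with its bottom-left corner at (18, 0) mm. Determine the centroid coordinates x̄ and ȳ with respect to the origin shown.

Part | A | x̄ᵢ | ȳᵢ | A·x̄ᵢ | A·ȳᵢ
vertical leg | 1620.00 | 9.00 | 45.00 | 14580.00 | 72900.00
horizontal leg | 2380.00 | 60.50 | 14.00 | 143990.00 | 33320.00
Σ | 4000.00 |  |  | 158570.00 | 106220.00
x̄ = 158570.00 / 4000.00 = 39.64 mm
ȳ = 106220.00 / 4000.00 = 26.55 mm

x̄ = 39.64 mm, ȳ = 26.55 mm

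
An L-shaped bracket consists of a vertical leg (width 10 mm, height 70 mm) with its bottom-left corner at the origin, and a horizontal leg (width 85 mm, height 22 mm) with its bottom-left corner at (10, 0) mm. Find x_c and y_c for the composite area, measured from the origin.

Part | A | x̄ᵢ | ȳᵢ | A·x̄ᵢ | A·ȳᵢ
vertical leg | 700.00 | 5.00 | 35.00 | 3500.00 | 24500.00
horizontal leg | 1870.00 | 52.50 | 11.00 | 98175.00 | 20570.00
Σ | 2570.00 |  |  | 101675.00 | 45070.00
x_c = 101675.00 / 2570.00 = 39.56 mm
y_c = 45070.00 / 2570.00 = 17.54 mm

x_c = 39.56 mm, y_c = 17.54 mm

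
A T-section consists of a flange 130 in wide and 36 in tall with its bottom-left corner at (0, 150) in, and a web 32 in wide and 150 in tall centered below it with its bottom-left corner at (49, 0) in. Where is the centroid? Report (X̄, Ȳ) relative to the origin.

X̄ = 65.00 in, Ȳ = 120.91 in

web: A = 32 × 150 = 4800.00, centroid at (65.00, 75.00).
flange: A = 130 × 36 = 4680.00, centroid at (65.00, 168.00).
ΣA = 9480.00 in², ΣAX̄ = 616200.00 in³, ΣAȲ = 1146240.00 in³.
X̄ = 616200.00/9480.00 = 65.00 in; Ȳ = 1146240.00/9480.00 = 120.91 in.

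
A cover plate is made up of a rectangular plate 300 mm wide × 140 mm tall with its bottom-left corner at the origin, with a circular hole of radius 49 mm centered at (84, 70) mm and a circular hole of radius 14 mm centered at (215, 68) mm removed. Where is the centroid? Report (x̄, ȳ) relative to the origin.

plate: A = 300 × 140 = 42000.00, centroid at (150.00, 70.00).
hole 1: A = −π·49² = -7542.96, centroid at (84.00, 70.00).
hole 2: A = −π·14² = -615.75, centroid at (215.00, 68.00).
ΣA = 33841.28 mm²
ΣAx̄ = (42000.00)(150.00) + (-7542.96)(84.00) + (-615.75)(215.00) = 5534004.31 mm³
ΣAȳ = (42000.00)(70.00) + (-7542.96)(70.00) + (-615.75)(68.00) = 2370121.38 mm³
x̄ = 5534004.31 / 33841.28 = 163.53 mm
ȳ = 2370121.38 / 33841.28 = 70.04 mm

x̄ = 163.53 mm, ȳ = 70.04 mm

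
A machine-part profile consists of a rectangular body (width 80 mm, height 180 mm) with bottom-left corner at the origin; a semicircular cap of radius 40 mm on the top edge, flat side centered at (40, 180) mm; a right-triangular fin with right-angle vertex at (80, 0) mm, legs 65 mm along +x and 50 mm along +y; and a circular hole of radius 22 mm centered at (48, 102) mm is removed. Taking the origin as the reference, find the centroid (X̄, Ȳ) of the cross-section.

X̄ = 45.17 mm, Ȳ = 97.72 mm

Part | A | x̄ᵢ | ȳᵢ | A·x̄ᵢ | A·ȳᵢ
rectangular body | 14400.00 | 40.00 | 90.00 | 576000.00 | 1296000.00
semicircular top | 2513.27 | 40.00 | 196.98 | 100530.96 | 495056.01
triangular fin | 1625.00 | 101.67 | 16.67 | 165208.33 | 27083.33
hole | -1520.53 | 48.00 | 102.00 | -72985.48 | -155094.15
Σ | 17017.74 |  |  | 768753.82 | 1663045.20
X̄ = 768753.82 / 17017.74 = 45.17 mm
Ȳ = 1663045.20 / 17017.74 = 97.72 mm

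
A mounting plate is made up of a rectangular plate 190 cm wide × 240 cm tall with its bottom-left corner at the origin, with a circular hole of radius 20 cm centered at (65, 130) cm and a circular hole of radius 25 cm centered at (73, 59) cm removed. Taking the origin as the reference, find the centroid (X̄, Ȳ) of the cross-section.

Part | A | x̄ᵢ | ȳᵢ | A·x̄ᵢ | A·ȳᵢ
plate | 45600.00 | 95.00 | 120.00 | 4332000.00 | 5472000.00
hole 1 | -1256.64 | 65.00 | 130.00 | -81681.41 | -163362.82
hole 2 | -1963.50 | 73.00 | 59.00 | -143335.16 | -115846.23
Σ | 42379.87 |  |  | 4106983.43 | 5192790.95
X̄ = 4106983.43 / 42379.87 = 96.91 cm
Ȳ = 5192790.95 / 42379.87 = 122.53 cm

X̄ = 96.91 cm, Ȳ = 122.53 cm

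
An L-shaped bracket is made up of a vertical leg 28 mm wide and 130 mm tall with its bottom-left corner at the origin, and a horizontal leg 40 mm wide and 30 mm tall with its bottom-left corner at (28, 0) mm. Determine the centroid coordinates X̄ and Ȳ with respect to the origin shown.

X̄ = 22.43 mm, Ȳ = 52.60 mm

vertical leg: A = 28 × 130 = 3640.00, centroid at (14.00, 65.00).
horizontal leg: A = 40 × 30 = 1200.00, centroid at (48.00, 15.00).
ΣA = 4840.00 mm², ΣAX̄ = 108560.00 mm³, ΣAȲ = 254600.00 mm³.
X̄ = 108560.00/4840.00 = 22.43 mm; Ȳ = 254600.00/4840.00 = 52.60 mm.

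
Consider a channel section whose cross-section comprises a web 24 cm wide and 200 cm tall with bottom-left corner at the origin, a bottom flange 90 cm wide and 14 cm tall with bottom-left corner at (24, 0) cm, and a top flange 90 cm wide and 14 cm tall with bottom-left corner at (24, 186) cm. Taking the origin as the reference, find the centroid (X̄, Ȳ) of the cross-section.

X̄ = 31.62 cm, Ȳ = 100.00 cm

web: A = 24 × 200 = 4800.00, centroid at (12.00, 100.00).
bottom flange: A = 90 × 14 = 1260.00, centroid at (69.00, 7.00).
top flange: A = 90 × 14 = 1260.00, centroid at (69.00, 193.00).
ΣA = 7320.00 cm²
ΣAX̄ = (4800.00)(12.00) + (1260.00)(69.00) + (1260.00)(69.00) = 231480.00 cm³
ΣAȲ = (4800.00)(100.00) + (1260.00)(7.00) + (1260.00)(193.00) = 732000.00 cm³
X̄ = 231480.00 / 7320.00 = 31.62 cm
Ȳ = 732000.00 / 7320.00 = 100.00 cm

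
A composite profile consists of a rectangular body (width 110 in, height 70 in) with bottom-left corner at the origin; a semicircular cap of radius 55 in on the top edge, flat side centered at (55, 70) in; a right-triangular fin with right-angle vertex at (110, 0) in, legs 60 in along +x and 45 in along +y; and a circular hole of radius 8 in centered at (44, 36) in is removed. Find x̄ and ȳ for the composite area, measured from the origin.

Part | A | x̄ᵢ | ȳᵢ | A·x̄ᵢ | A·ȳᵢ
rectangular body | 7700.00 | 55.00 | 35.00 | 423500.00 | 269500.00
semicircular top | 4751.66 | 55.00 | 93.34 | 261341.24 | 443532.79
triangular fin | 1350.00 | 130.00 | 15.00 | 175500.00 | 20250.00
hole | -201.06 | 44.00 | 36.00 | -8846.72 | -7238.23
Σ | 13600.60 |  |  | 851494.51 | 726044.56
x̄ = 851494.51 / 13600.60 = 62.61 in
ȳ = 726044.56 / 13600.60 = 53.38 in

x̄ = 62.61 in, ȳ = 53.38 in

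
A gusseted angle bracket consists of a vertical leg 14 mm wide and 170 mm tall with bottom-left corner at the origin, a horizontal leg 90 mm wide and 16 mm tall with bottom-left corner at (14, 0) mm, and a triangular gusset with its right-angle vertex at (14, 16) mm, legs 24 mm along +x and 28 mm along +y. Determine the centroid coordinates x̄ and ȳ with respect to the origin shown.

x̄ = 26.23 mm, ȳ = 53.50 mm

Part | A | x̄ᵢ | ȳᵢ | A·x̄ᵢ | A·ȳᵢ
vertical leg | 2380.00 | 7.00 | 85.00 | 16660.00 | 202300.00
horizontal leg | 1440.00 | 59.00 | 8.00 | 84960.00 | 11520.00
gusset | 336.00 | 22.00 | 25.33 | 7392.00 | 8512.00
Σ | 4156.00 |  |  | 109012.00 | 222332.00
x̄ = 109012.00 / 4156.00 = 26.23 mm
ȳ = 222332.00 / 4156.00 = 53.50 mm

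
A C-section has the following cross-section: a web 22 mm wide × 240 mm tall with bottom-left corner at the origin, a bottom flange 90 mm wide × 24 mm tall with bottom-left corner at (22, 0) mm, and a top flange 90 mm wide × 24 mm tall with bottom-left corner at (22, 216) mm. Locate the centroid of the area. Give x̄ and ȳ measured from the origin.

x̄ = 36.20 mm, ȳ = 120.00 mm

web: A = 22 × 240 = 5280.00, centroid at (11.00, 120.00).
bottom flange: A = 90 × 24 = 2160.00, centroid at (67.00, 12.00).
top flange: A = 90 × 24 = 2160.00, centroid at (67.00, 228.00).
ΣA = 9600.00 mm²
ΣAx̄ = (5280.00)(11.00) + (2160.00)(67.00) + (2160.00)(67.00) = 347520.00 mm³
ΣAȳ = (5280.00)(120.00) + (2160.00)(12.00) + (2160.00)(228.00) = 1152000.00 mm³
x̄ = 347520.00 / 9600.00 = 36.20 mm
ȳ = 1152000.00 / 9600.00 = 120.00 mm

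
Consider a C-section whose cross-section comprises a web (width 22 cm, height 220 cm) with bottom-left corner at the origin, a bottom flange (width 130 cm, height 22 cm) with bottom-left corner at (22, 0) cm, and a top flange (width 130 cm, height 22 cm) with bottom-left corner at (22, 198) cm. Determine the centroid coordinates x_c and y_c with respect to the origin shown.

x_c = 52.17 cm, y_c = 110.00 cm

Part | A | x̄ᵢ | ȳᵢ | A·x̄ᵢ | A·ȳᵢ
web | 4840.00 | 11.00 | 110.00 | 53240.00 | 532400.00
bottom flange | 2860.00 | 87.00 | 11.00 | 248820.00 | 31460.00
top flange | 2860.00 | 87.00 | 209.00 | 248820.00 | 597740.00
Σ | 10560.00 |  |  | 550880.00 | 1161600.00
x_c = 550880.00 / 10560.00 = 52.17 cm
y_c = 1161600.00 / 10560.00 = 110.00 cm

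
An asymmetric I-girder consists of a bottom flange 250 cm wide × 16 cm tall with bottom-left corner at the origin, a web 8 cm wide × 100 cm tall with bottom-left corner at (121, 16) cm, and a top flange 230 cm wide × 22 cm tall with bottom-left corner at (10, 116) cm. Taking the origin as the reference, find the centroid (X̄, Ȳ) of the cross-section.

bottom flange: A = 250 × 16 = 4000.00, centroid at (125.00, 8.00).
web: A = 8 × 100 = 800.00, centroid at (125.00, 66.00).
top flange: A = 230 × 22 = 5060.00, centroid at (125.00, 127.00).
ΣA = 9860.00 cm²
ΣAX̄ = (4000.00)(125.00) + (800.00)(125.00) + (5060.00)(125.00) = 1232500.00 cm³
ΣAȲ = (4000.00)(8.00) + (800.00)(66.00) + (5060.00)(127.00) = 727420.00 cm³
X̄ = 1232500.00 / 9860.00 = 125.00 cm
Ȳ = 727420.00 / 9860.00 = 73.77 cm

X̄ = 125.00 cm, Ȳ = 73.77 cm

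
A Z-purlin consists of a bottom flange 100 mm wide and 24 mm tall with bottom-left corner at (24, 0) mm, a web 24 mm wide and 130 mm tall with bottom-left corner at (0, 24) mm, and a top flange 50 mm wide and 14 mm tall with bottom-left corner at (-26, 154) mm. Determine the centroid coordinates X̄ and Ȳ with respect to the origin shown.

X̄ = 34.46 mm, Ȳ = 67.39 mm

Part | A | x̄ᵢ | ȳᵢ | A·x̄ᵢ | A·ȳᵢ
bottom flange | 2400.00 | 74.00 | 12.00 | 177600.00 | 28800.00
web | 3120.00 | 12.00 | 89.00 | 37440.00 | 277680.00
top flange | 700.00 | -1.00 | 161.00 | -700.00 | 112700.00
Σ | 6220.00 |  |  | 214340.00 | 419180.00
X̄ = 214340.00 / 6220.00 = 34.46 mm
Ȳ = 419180.00 / 6220.00 = 67.39 mm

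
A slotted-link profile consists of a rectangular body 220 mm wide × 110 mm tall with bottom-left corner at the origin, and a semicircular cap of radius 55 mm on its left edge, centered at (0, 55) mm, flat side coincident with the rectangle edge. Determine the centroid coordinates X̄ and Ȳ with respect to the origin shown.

X̄ = 88.12 mm, Ȳ = 55.00 mm

Part | A | x̄ᵢ | ȳᵢ | A·x̄ᵢ | A·ȳᵢ
rectangular body | 24200.00 | 110.00 | 55.00 | 2662000.00 | 1331000.00
semicircular end | 4751.66 | -23.34 | 55.00 | -110916.67 | 261341.24
Σ | 28951.66 |  |  | 2551083.33 | 1592341.24
X̄ = 2551083.33 / 28951.66 = 88.12 mm
Ȳ = 1592341.24 / 28951.66 = 55.00 mm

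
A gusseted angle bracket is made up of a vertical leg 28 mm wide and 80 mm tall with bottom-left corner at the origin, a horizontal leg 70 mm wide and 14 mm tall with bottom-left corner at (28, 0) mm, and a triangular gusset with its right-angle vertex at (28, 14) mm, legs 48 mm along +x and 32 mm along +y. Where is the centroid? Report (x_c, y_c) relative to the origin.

vertical leg: A = 28 × 80 = 2240.00, centroid at (14.00, 40.00).
horizontal leg: A = 70 × 14 = 980.00, centroid at (63.00, 7.00).
gusset: A = ½·48·32 = 768.00, centroid at (44.00, 24.67).
ΣA = 3988.00 mm², ΣAx_c = 126892.00 mm³, ΣAy_c = 115404.00 mm³.
x_c = 126892.00/3988.00 = 31.82 mm; y_c = 115404.00/3988.00 = 28.94 mm.

x_c = 31.82 mm, y_c = 28.94 mm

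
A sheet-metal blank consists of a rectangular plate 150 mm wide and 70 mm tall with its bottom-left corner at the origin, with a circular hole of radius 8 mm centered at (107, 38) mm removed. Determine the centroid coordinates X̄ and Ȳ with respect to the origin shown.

Part | A | x̄ᵢ | ȳᵢ | A·x̄ᵢ | A·ȳᵢ
plate | 10500.00 | 75.00 | 35.00 | 787500.00 | 367500.00
hole | -201.06 | 107.00 | 38.00 | -21513.63 | -7640.35
Σ | 10298.94 |  |  | 765986.37 | 359859.65
X̄ = 765986.37 / 10298.94 = 74.38 mm
Ȳ = 359859.65 / 10298.94 = 34.94 mm

X̄ = 74.38 mm, Ȳ = 34.94 mm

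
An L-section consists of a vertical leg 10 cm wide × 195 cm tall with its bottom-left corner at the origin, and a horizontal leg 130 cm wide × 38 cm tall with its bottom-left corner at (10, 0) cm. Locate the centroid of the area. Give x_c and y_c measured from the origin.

vertical leg: A = 10 × 195 = 1950.00, centroid at (5.00, 97.50).
horizontal leg: A = 130 × 38 = 4940.00, centroid at (75.00, 19.00).
ΣA = 6890.00 cm²
ΣAx_c = (1950.00)(5.00) + (4940.00)(75.00) = 380250.00 cm³
ΣAy_c = (1950.00)(97.50) + (4940.00)(19.00) = 283985.00 cm³
x_c = 380250.00 / 6890.00 = 55.19 cm
y_c = 283985.00 / 6890.00 = 41.22 cm

x_c = 55.19 cm, y_c = 41.22 cm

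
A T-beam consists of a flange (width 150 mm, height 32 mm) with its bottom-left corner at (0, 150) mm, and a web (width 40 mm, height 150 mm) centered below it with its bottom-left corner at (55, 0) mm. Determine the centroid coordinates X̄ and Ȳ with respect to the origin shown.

web: A = 40 × 150 = 6000.00, centroid at (75.00, 75.00).
flange: A = 150 × 32 = 4800.00, centroid at (75.00, 166.00).
ΣA = 10800.00 mm²
ΣAX̄ = (6000.00)(75.00) + (4800.00)(75.00) = 810000.00 mm³
ΣAȲ = (6000.00)(75.00) + (4800.00)(166.00) = 1246800.00 mm³
X̄ = 810000.00 / 10800.00 = 75.00 mm
Ȳ = 1246800.00 / 10800.00 = 115.44 mm

X̄ = 75.00 mm, Ȳ = 115.44 mm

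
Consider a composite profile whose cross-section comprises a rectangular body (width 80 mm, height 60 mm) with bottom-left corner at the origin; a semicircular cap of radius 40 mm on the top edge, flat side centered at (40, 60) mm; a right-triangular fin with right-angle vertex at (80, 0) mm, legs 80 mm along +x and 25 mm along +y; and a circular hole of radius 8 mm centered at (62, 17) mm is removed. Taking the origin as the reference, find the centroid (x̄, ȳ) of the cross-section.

x̄ = 47.67 mm, ȳ = 42.21 mm

rectangular body: A = 80 × 60 = 4800.00, centroid at (40.00, 30.00).
semicircular top: A = ½π·40² = 2513.27, centroid at (40.00, 76.98).
triangular fin: A = ½·80·25 = 1000.00, centroid at (106.67, 8.33).
hole: A = −π·8² = -201.06, centroid at (62.00, 17.00).
ΣA = 8112.21 mm²
ΣAx̄ = (4800.00)(40.00) + (2513.27)(40.00) + (1000.00)(106.67) + (-201.06)(62.00) = 386731.79 mm³
ΣAȳ = (4800.00)(30.00) + (2513.27)(76.98) + (1000.00)(8.33) + (-201.06)(17.00) = 342378.39 mm³
x̄ = 386731.79 / 8112.21 = 47.67 mm
ȳ = 342378.39 / 8112.21 = 42.21 mm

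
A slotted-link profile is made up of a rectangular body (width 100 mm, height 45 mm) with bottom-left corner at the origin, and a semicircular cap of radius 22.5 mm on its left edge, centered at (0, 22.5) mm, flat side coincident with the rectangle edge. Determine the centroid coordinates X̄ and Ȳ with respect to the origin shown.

X̄ = 41.06 mm, Ȳ = 22.50 mm

rectangular body: A = 100 × 45 = 4500.00, centroid at (50.00, 22.50).
semicircular end: A = ½π·22.5² = 795.22, centroid at (-9.55, 22.50).
ΣA = 5295.22 mm², ΣAX̄ = 217406.25 mm³, ΣAȲ = 119142.35 mm³.
X̄ = 217406.25/5295.22 = 41.06 mm; Ȳ = 119142.35/5295.22 = 22.50 mm.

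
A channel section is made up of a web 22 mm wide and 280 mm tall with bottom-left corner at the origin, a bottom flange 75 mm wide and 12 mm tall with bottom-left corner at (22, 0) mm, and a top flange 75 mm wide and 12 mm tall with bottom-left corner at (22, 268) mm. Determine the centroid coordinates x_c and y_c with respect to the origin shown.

x_c = 21.97 mm, y_c = 140.00 mm

web: A = 22 × 280 = 6160.00, centroid at (11.00, 140.00).
bottom flange: A = 75 × 12 = 900.00, centroid at (59.50, 6.00).
top flange: A = 75 × 12 = 900.00, centroid at (59.50, 274.00).
ΣA = 7960.00 mm²
ΣAx_c = (6160.00)(11.00) + (900.00)(59.50) + (900.00)(59.50) = 174860.00 mm³
ΣAy_c = (6160.00)(140.00) + (900.00)(6.00) + (900.00)(274.00) = 1114400.00 mm³
x_c = 174860.00 / 7960.00 = 21.97 mm
y_c = 1114400.00 / 7960.00 = 140.00 mm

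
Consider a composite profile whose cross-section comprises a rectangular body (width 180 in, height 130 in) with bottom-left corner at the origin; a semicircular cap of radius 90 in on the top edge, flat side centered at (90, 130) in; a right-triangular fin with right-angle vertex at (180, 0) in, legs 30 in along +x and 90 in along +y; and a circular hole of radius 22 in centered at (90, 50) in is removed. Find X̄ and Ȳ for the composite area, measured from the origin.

rectangular body: A = 180 × 130 = 23400.00, centroid at (90.00, 65.00).
semicircular top: A = ½π·90² = 12723.45, centroid at (90.00, 168.20).
triangular fin: A = ½·30·90 = 1350.00, centroid at (190.00, 30.00).
hole: A = −π·22² = -1520.53, centroid at (90.00, 50.00).
ΣA = 35952.92 in², ΣAX̄ = 3370762.75 in³, ΣAȲ = 3625521.99 in³.
X̄ = 3370762.75/35952.92 = 93.75 in; Ȳ = 3625521.99/35952.92 = 100.84 in.

X̄ = 93.75 in, Ȳ = 100.84 in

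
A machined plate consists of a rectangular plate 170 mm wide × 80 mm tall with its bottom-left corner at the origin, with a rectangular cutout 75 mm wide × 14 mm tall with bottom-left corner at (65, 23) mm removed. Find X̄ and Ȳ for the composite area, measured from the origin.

Part | A | x̄ᵢ | ȳᵢ | A·x̄ᵢ | A·ȳᵢ
plate | 13600.00 | 85.00 | 40.00 | 1156000.00 | 544000.00
hole | -1050.00 | 102.50 | 30.00 | -107625.00 | -31500.00
Σ | 12550.00 |  |  | 1048375.00 | 512500.00
X̄ = 1048375.00 / 12550.00 = 83.54 mm
Ȳ = 512500.00 / 12550.00 = 40.84 mm

X̄ = 83.54 mm, Ȳ = 40.84 mm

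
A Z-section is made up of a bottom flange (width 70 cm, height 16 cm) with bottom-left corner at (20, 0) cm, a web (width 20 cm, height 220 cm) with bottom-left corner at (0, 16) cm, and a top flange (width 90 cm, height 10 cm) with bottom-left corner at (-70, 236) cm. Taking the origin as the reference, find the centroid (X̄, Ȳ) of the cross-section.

X̄ = 12.94 cm, Ȳ = 121.54 cm

Part | A | x̄ᵢ | ȳᵢ | A·x̄ᵢ | A·ȳᵢ
bottom flange | 1120.00 | 55.00 | 8.00 | 61600.00 | 8960.00
web | 4400.00 | 10.00 | 126.00 | 44000.00 | 554400.00
top flange | 900.00 | -25.00 | 241.00 | -22500.00 | 216900.00
Σ | 6420.00 |  |  | 83100.00 | 780260.00
X̄ = 83100.00 / 6420.00 = 12.94 cm
Ȳ = 780260.00 / 6420.00 = 121.54 cm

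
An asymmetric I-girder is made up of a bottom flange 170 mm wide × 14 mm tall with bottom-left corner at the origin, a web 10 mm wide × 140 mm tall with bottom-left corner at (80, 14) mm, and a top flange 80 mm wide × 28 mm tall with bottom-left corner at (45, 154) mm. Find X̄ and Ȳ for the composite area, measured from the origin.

X̄ = 85.00 mm, Ȳ = 84.81 mm

bottom flange: A = 170 × 14 = 2380.00, centroid at (85.00, 7.00).
web: A = 10 × 140 = 1400.00, centroid at (85.00, 84.00).
top flange: A = 80 × 28 = 2240.00, centroid at (85.00, 168.00).
ΣA = 6020.00 mm²
ΣAX̄ = (2380.00)(85.00) + (1400.00)(85.00) + (2240.00)(85.00) = 511700.00 mm³
ΣAȲ = (2380.00)(7.00) + (1400.00)(84.00) + (2240.00)(168.00) = 510580.00 mm³
X̄ = 511700.00 / 6020.00 = 85.00 mm
Ȳ = 510580.00 / 6020.00 = 84.81 mm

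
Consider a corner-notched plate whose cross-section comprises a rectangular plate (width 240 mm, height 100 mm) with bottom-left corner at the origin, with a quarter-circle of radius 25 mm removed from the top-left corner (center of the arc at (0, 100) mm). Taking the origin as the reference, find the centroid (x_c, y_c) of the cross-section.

x_c = 122.28 mm, y_c = 49.18 mm

Part | A | x̄ᵢ | ȳᵢ | A·x̄ᵢ | A·ȳᵢ
plate | 24000.00 | 120.00 | 50.00 | 2880000.00 | 1200000.00
removed quarter-circle | -490.87 | 10.61 | 89.39 | -5208.33 | -43879.05
Σ | 23509.13 |  |  | 2874791.67 | 1156120.95
x_c = 2874791.67 / 23509.13 = 122.28 mm
y_c = 1156120.95 / 23509.13 = 49.18 mm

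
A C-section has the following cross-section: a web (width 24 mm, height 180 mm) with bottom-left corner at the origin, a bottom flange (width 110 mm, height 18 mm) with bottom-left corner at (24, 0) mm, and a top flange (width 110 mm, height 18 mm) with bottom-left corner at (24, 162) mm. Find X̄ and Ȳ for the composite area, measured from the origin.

Part | A | x̄ᵢ | ȳᵢ | A·x̄ᵢ | A·ȳᵢ
web | 4320.00 | 12.00 | 90.00 | 51840.00 | 388800.00
bottom flange | 1980.00 | 79.00 | 9.00 | 156420.00 | 17820.00
top flange | 1980.00 | 79.00 | 171.00 | 156420.00 | 338580.00
Σ | 8280.00 |  |  | 364680.00 | 745200.00
X̄ = 364680.00 / 8280.00 = 44.04 mm
Ȳ = 745200.00 / 8280.00 = 90.00 mm

X̄ = 44.04 mm, Ȳ = 90.00 mm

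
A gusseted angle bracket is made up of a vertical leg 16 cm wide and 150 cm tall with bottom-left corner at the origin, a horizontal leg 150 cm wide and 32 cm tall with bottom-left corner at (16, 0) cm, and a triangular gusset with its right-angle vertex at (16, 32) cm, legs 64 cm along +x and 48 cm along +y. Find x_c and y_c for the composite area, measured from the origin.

x_c = 58.76 cm, y_c = 37.84 cm

vertical leg: A = 16 × 150 = 2400.00, centroid at (8.00, 75.00).
horizontal leg: A = 150 × 32 = 4800.00, centroid at (91.00, 16.00).
gusset: A = ½·64·48 = 1536.00, centroid at (37.33, 48.00).
ΣA = 8736.00 cm²
ΣAx_c = (2400.00)(8.00) + (4800.00)(91.00) + (1536.00)(37.33) = 513344.00 cm³
ΣAy_c = (2400.00)(75.00) + (4800.00)(16.00) + (1536.00)(48.00) = 330528.00 cm³
x_c = 513344.00 / 8736.00 = 58.76 cm
y_c = 330528.00 / 8736.00 = 37.84 cm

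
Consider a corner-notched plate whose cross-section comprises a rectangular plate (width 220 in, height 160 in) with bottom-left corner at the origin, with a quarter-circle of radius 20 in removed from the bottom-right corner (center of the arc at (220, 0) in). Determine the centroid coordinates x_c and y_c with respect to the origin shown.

plate: A = 220 × 160 = 35200.00, centroid at (110.00, 80.00).
removed quarter-circle: A = −¼π·20² = -314.16, centroid at (211.51, 8.49).
ΣA = 34885.84 in², ΣAx_c = 3805551.63 in³, ΣAy_c = 2813333.33 in³.
x_c = 3805551.63/34885.84 = 109.09 in; y_c = 2813333.33/34885.84 = 80.64 in.

x_c = 109.09 in, y_c = 80.64 in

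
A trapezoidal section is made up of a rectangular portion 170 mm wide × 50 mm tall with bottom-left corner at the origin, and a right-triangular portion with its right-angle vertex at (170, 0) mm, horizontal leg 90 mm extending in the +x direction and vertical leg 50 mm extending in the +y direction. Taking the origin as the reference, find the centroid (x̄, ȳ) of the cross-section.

x̄ = 109.07 mm, ȳ = 23.26 mm

rectangular portion: A = 170 × 50 = 8500.00, centroid at (85.00, 25.00).
triangular portion: A = ½·90·50 = 2250.00, centroid at (200.00, 16.67).
ΣA = 10750.00 mm², ΣAx̄ = 1172500.00 mm³, ΣAȳ = 250000.00 mm³.
x̄ = 1172500.00/10750.00 = 109.07 mm; ȳ = 250000.00/10750.00 = 23.26 mm.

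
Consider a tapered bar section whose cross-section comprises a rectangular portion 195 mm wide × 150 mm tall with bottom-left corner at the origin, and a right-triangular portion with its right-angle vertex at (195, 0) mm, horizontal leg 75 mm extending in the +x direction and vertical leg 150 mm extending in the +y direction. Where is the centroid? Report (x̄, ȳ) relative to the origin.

x̄ = 117.26 mm, ȳ = 70.97 mm

rectangular portion: A = 195 × 150 = 29250.00, centroid at (97.50, 75.00).
triangular portion: A = ½·75·150 = 5625.00, centroid at (220.00, 50.00).
ΣA = 34875.00 mm², ΣAx̄ = 4089375.00 mm³, ΣAȳ = 2475000.00 mm³.
x̄ = 4089375.00/34875.00 = 117.26 mm; ȳ = 2475000.00/34875.00 = 70.97 mm.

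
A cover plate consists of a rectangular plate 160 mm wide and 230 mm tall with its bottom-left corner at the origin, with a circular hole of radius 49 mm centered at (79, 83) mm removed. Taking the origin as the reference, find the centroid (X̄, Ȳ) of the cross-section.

Part | A | x̄ᵢ | ȳᵢ | A·x̄ᵢ | A·ȳᵢ
plate | 36800.00 | 80.00 | 115.00 | 2944000.00 | 4232000.00
hole | -7542.96 | 79.00 | 83.00 | -595894.15 | -626066.01
Σ | 29257.04 |  |  | 2348105.85 | 3605933.99
X̄ = 2348105.85 / 29257.04 = 80.26 mm
Ȳ = 3605933.99 / 29257.04 = 123.25 mm

X̄ = 80.26 mm, Ȳ = 123.25 mm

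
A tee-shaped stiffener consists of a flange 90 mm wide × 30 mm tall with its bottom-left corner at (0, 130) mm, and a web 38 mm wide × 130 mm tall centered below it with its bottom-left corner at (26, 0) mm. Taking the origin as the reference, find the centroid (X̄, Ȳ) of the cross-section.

X̄ = 45.00 mm, Ȳ = 93.27 mm

web: A = 38 × 130 = 4940.00, centroid at (45.00, 65.00).
flange: A = 90 × 30 = 2700.00, centroid at (45.00, 145.00).
ΣA = 7640.00 mm², ΣAX̄ = 343800.00 mm³, ΣAȲ = 712600.00 mm³.
X̄ = 343800.00/7640.00 = 45.00 mm; Ȳ = 712600.00/7640.00 = 93.27 mm.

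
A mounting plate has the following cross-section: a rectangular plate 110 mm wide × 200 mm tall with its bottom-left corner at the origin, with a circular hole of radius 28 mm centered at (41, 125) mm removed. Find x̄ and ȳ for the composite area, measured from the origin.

x̄ = 56.76 mm, ȳ = 96.85 mm

Part | A | x̄ᵢ | ȳᵢ | A·x̄ᵢ | A·ȳᵢ
plate | 22000.00 | 55.00 | 100.00 | 1210000.00 | 2200000.00
hole | -2463.01 | 41.00 | 125.00 | -100983.35 | -307876.08
Σ | 19536.99 |  |  | 1109016.65 | 1892123.92
x̄ = 1109016.65 / 19536.99 = 56.76 mm
ȳ = 1892123.92 / 19536.99 = 96.85 mm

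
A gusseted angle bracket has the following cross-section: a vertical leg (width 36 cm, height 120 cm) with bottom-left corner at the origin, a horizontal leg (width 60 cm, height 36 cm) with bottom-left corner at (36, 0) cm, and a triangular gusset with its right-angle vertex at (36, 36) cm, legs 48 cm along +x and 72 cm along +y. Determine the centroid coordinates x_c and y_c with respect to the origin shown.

x_c = 37.79 cm, y_c = 48.95 cm

vertical leg: A = 36 × 120 = 4320.00, centroid at (18.00, 60.00).
horizontal leg: A = 60 × 36 = 2160.00, centroid at (66.00, 18.00).
gusset: A = ½·48·72 = 1728.00, centroid at (52.00, 60.00).
ΣA = 8208.00 cm²
ΣAx_c = (4320.00)(18.00) + (2160.00)(66.00) + (1728.00)(52.00) = 310176.00 cm³
ΣAy_c = (4320.00)(60.00) + (2160.00)(18.00) + (1728.00)(60.00) = 401760.00 cm³
x_c = 310176.00 / 8208.00 = 37.79 cm
y_c = 401760.00 / 8208.00 = 48.95 cm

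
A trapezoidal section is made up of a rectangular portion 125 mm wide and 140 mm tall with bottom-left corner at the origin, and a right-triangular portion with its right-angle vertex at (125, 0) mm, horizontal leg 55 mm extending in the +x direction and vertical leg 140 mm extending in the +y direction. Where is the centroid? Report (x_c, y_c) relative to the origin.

x_c = 77.08 mm, y_c = 65.79 mm

rectangular portion: A = 125 × 140 = 17500.00, centroid at (62.50, 70.00).
triangular portion: A = ½·55·140 = 3850.00, centroid at (143.33, 46.67).
ΣA = 21350.00 mm², ΣAx_c = 1645583.33 mm³, ΣAy_c = 1404666.67 mm³.
x_c = 1645583.33/21350.00 = 77.08 mm; y_c = 1404666.67/21350.00 = 65.79 mm.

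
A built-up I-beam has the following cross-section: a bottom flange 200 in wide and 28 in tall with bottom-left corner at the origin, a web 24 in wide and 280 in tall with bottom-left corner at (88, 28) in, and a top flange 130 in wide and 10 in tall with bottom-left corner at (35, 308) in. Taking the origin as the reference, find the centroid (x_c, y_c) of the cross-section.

Part | A | x̄ᵢ | ȳᵢ | A·x̄ᵢ | A·ȳᵢ
bottom flange | 5600.00 | 100.00 | 14.00 | 560000.00 | 78400.00
web | 6720.00 | 100.00 | 168.00 | 672000.00 | 1128960.00
top flange | 1300.00 | 100.00 | 313.00 | 130000.00 | 406900.00
Σ | 13620.00 |  |  | 1362000.00 | 1614260.00
x_c = 1362000.00 / 13620.00 = 100.00 in
y_c = 1614260.00 / 13620.00 = 118.52 in

x_c = 100.00 in, y_c = 118.52 in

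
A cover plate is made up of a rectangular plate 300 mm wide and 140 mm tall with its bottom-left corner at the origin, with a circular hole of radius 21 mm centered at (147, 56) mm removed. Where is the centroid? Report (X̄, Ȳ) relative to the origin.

Part | A | x̄ᵢ | ȳᵢ | A·x̄ᵢ | A·ȳᵢ
plate | 42000.00 | 150.00 | 70.00 | 6300000.00 | 2940000.00
hole | -1385.44 | 147.00 | 56.00 | -203660.03 | -77584.77
Σ | 40614.56 |  |  | 6096339.97 | 2862415.23
X̄ = 6096339.97 / 40614.56 = 150.10 mm
Ȳ = 2862415.23 / 40614.56 = 70.48 mm

X̄ = 150.10 mm, Ȳ = 70.48 mm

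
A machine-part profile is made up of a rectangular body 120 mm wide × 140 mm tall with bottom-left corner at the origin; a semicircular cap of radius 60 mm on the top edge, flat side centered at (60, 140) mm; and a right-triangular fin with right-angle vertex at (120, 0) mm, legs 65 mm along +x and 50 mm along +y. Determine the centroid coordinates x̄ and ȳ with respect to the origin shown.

x̄ = 65.51 mm, ȳ = 88.82 mm

rectangular body: A = 120 × 140 = 16800.00, centroid at (60.00, 70.00).
semicircular top: A = ½π·60² = 5654.87, centroid at (60.00, 165.46).
triangular fin: A = ½·65·50 = 1625.00, centroid at (141.67, 16.67).
ΣA = 24079.87 mm², ΣAx̄ = 1577500.34 mm³, ΣAȳ = 2138764.68 mm³.
x̄ = 1577500.34/24079.87 = 65.51 mm; ȳ = 2138764.68/24079.87 = 88.82 mm.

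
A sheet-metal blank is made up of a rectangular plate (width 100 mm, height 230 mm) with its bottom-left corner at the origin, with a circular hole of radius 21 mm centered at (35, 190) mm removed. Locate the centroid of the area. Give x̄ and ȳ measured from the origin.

x̄ = 50.96 mm, ȳ = 110.19 mm

plate: A = 100 × 230 = 23000.00, centroid at (50.00, 115.00).
hole: A = −π·21² = -1385.44, centroid at (35.00, 190.00).
ΣA = 21614.56 mm², ΣAx̄ = 1101509.52 mm³, ΣAȳ = 2381765.95 mm³.
x̄ = 1101509.52/21614.56 = 50.96 mm; ȳ = 2381765.95/21614.56 = 110.19 mm.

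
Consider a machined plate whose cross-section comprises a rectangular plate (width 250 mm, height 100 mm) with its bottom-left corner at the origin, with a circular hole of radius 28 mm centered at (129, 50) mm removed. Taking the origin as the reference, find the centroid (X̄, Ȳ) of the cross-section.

X̄ = 124.56 mm, Ȳ = 50.00 mm

plate: A = 250 × 100 = 25000.00, centroid at (125.00, 50.00).
hole: A = −π·28² = -2463.01, centroid at (129.00, 50.00).
ΣA = 22536.99 mm²
ΣAX̄ = (25000.00)(125.00) + (-2463.01)(129.00) = 2807271.89 mm³
ΣAȲ = (25000.00)(50.00) + (-2463.01)(50.00) = 1126849.57 mm³
X̄ = 2807271.89 / 22536.99 = 124.56 mm
Ȳ = 1126849.57 / 22536.99 = 50.00 mm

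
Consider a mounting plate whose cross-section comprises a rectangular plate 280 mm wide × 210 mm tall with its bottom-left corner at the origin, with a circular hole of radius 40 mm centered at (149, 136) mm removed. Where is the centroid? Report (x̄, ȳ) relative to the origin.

x̄ = 139.16 mm, ȳ = 102.10 mm

plate: A = 280 × 210 = 58800.00, centroid at (140.00, 105.00).
hole: A = −π·40² = -5026.55, centroid at (149.00, 136.00).
ΣA = 53773.45 mm², ΣAx̄ = 7483044.31 mm³, ΣAȳ = 5490389.44 mm³.
x̄ = 7483044.31/53773.45 = 139.16 mm; ȳ = 5490389.44/53773.45 = 102.10 mm.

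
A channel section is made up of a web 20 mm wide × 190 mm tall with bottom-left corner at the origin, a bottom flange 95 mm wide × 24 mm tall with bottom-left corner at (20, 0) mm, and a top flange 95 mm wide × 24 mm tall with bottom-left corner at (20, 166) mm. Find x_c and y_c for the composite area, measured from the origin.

x_c = 41.36 mm, y_c = 95.00 mm

web: A = 20 × 190 = 3800.00, centroid at (10.00, 95.00).
bottom flange: A = 95 × 24 = 2280.00, centroid at (67.50, 12.00).
top flange: A = 95 × 24 = 2280.00, centroid at (67.50, 178.00).
ΣA = 8360.00 mm², ΣAx_c = 345800.00 mm³, ΣAy_c = 794200.00 mm³.
x_c = 345800.00/8360.00 = 41.36 mm; y_c = 794200.00/8360.00 = 95.00 mm.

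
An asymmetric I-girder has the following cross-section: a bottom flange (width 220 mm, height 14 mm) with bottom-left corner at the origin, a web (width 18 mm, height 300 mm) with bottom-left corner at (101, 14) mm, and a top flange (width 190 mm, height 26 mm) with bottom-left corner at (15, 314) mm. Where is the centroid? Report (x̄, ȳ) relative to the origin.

x̄ = 110.00 mm, ȳ = 187.97 mm

bottom flange: A = 220 × 14 = 3080.00, centroid at (110.00, 7.00).
web: A = 18 × 300 = 5400.00, centroid at (110.00, 164.00).
top flange: A = 190 × 26 = 4940.00, centroid at (110.00, 327.00).
ΣA = 13420.00 mm²
ΣAx̄ = (3080.00)(110.00) + (5400.00)(110.00) + (4940.00)(110.00) = 1476200.00 mm³
ΣAȳ = (3080.00)(7.00) + (5400.00)(164.00) + (4940.00)(327.00) = 2522540.00 mm³
x̄ = 1476200.00 / 13420.00 = 110.00 mm
ȳ = 2522540.00 / 13420.00 = 187.97 mm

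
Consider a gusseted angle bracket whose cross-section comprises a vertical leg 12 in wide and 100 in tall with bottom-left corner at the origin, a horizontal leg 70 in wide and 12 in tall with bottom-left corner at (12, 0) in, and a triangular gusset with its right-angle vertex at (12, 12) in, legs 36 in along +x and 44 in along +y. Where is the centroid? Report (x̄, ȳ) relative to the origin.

Part | A | x̄ᵢ | ȳᵢ | A·x̄ᵢ | A·ȳᵢ
vertical leg | 1200.00 | 6.00 | 50.00 | 7200.00 | 60000.00
horizontal leg | 840.00 | 47.00 | 6.00 | 39480.00 | 5040.00
gusset | 792.00 | 24.00 | 26.67 | 19008.00 | 21120.00
Σ | 2832.00 |  |  | 65688.00 | 86160.00
x̄ = 65688.00 / 2832.00 = 23.19 in
ȳ = 86160.00 / 2832.00 = 30.42 in

x̄ = 23.19 in, ȳ = 30.42 in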